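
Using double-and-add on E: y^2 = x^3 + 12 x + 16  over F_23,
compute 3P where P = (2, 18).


k = 3 = 11_2 (binary, LSB first: 11)
Double-and-add from P = (2, 18):
  bit 0 = 1: acc = O + (2, 18) = (2, 18)
  bit 1 = 1: acc = (2, 18) + (22, 7) = (15, 11)

3P = (15, 11)


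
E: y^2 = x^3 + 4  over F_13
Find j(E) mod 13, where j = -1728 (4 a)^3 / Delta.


Delta = -16(4 a^3 + 27 b^2) mod 13 = 4
-1728 * (4 a)^3 = -1728 * (4*0)^3 mod 13 = 0
j = 0 * 4^(-1) mod 13 = 0

j = 0 (mod 13)


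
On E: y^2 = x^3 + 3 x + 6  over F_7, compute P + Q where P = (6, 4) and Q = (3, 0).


P != Q, so use the chord formula.
s = (y2 - y1) / (x2 - x1) = (3) / (4) mod 7 = 6
x3 = s^2 - x1 - x2 mod 7 = 6^2 - 6 - 3 = 6
y3 = s (x1 - x3) - y1 mod 7 = 6 * (6 - 6) - 4 = 3

P + Q = (6, 3)


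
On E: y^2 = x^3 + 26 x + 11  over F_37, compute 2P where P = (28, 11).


Doubling: s = (3 x1^2 + a) / (2 y1)
s = (3*28^2 + 26) / (2*11) mod 37 = 24
x3 = s^2 - 2 x1 mod 37 = 24^2 - 2*28 = 2
y3 = s (x1 - x3) - y1 mod 37 = 24 * (28 - 2) - 11 = 21

2P = (2, 21)


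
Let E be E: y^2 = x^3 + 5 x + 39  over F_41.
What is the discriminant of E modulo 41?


4 a^3 + 27 b^2 = 4*5^3 + 27*39^2 = 500 + 41067 = 41567
Delta = -16 * (41567) = -665072
Delta mod 41 = 30

Delta = 30 (mod 41)


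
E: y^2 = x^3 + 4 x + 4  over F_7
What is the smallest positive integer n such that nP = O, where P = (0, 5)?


Compute successive multiples of P until we hit O:
  1P = (0, 5)
  2P = (1, 3)
  3P = (3, 1)
  4P = (5, 4)
  5P = (4, 0)
  6P = (5, 3)
  7P = (3, 6)
  8P = (1, 4)
  ... (continuing to 10P)
  10P = O

ord(P) = 10


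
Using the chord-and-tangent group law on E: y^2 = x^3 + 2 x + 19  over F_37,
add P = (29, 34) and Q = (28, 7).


P != Q, so use the chord formula.
s = (y2 - y1) / (x2 - x1) = (10) / (36) mod 37 = 27
x3 = s^2 - x1 - x2 mod 37 = 27^2 - 29 - 28 = 6
y3 = s (x1 - x3) - y1 mod 37 = 27 * (29 - 6) - 34 = 32

P + Q = (6, 32)


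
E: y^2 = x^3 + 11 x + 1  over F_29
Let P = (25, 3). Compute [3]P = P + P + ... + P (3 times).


k = 3 = 11_2 (binary, LSB first: 11)
Double-and-add from P = (25, 3):
  bit 0 = 1: acc = O + (25, 3) = (25, 3)
  bit 1 = 1: acc = (25, 3) + (4, 15) = (24, 13)

3P = (24, 13)


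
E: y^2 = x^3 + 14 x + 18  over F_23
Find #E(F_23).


For each x in F_23, count y with y^2 = x^3 + 14 x + 18 mod 23:
  x = 0: RHS = 18, y in [8, 15]  -> 2 point(s)
  x = 2: RHS = 8, y in [10, 13]  -> 2 point(s)
  x = 3: RHS = 18, y in [8, 15]  -> 2 point(s)
  x = 4: RHS = 0, y in [0]  -> 1 point(s)
  x = 5: RHS = 6, y in [11, 12]  -> 2 point(s)
  x = 10: RHS = 8, y in [10, 13]  -> 2 point(s)
  x = 11: RHS = 8, y in [10, 13]  -> 2 point(s)
  x = 19: RHS = 13, y in [6, 17]  -> 2 point(s)
  x = 20: RHS = 18, y in [8, 15]  -> 2 point(s)
  x = 22: RHS = 3, y in [7, 16]  -> 2 point(s)
Affine points: 19. Add the point at infinity: total = 20.

#E(F_23) = 20


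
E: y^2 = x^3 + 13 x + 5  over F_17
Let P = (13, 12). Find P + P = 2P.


Doubling: s = (3 x1^2 + a) / (2 y1)
s = (3*13^2 + 13) / (2*12) mod 17 = 16
x3 = s^2 - 2 x1 mod 17 = 16^2 - 2*13 = 9
y3 = s (x1 - x3) - y1 mod 17 = 16 * (13 - 9) - 12 = 1

2P = (9, 1)


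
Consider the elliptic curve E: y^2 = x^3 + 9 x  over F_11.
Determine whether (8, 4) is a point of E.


Check whether y^2 = x^3 + 9 x + 0 (mod 11) for (x, y) = (8, 4).
LHS: y^2 = 4^2 mod 11 = 5
RHS: x^3 + 9 x + 0 = 8^3 + 9*8 + 0 mod 11 = 1
LHS != RHS

No, not on the curve


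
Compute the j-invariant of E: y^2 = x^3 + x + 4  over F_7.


Delta = -16(4 a^3 + 27 b^2) mod 7 = 3
-1728 * (4 a)^3 = -1728 * (4*1)^3 mod 7 = 1
j = 1 * 3^(-1) mod 7 = 5

j = 5 (mod 7)


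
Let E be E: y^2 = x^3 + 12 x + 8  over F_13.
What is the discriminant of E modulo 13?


4 a^3 + 27 b^2 = 4*12^3 + 27*8^2 = 6912 + 1728 = 8640
Delta = -16 * (8640) = -138240
Delta mod 13 = 2

Delta = 2 (mod 13)


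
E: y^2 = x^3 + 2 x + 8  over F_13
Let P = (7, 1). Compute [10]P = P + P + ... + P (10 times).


k = 10 = 1010_2 (binary, LSB first: 0101)
Double-and-add from P = (7, 1):
  bit 0 = 0: acc unchanged = O
  bit 1 = 1: acc = O + (8, 9) = (8, 9)
  bit 2 = 0: acc unchanged = (8, 9)
  bit 3 = 1: acc = (8, 9) + (9, 1) = (8, 4)

10P = (8, 4)


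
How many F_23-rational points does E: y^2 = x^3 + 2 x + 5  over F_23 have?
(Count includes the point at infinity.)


For each x in F_23, count y with y^2 = x^3 + 2 x + 5 mod 23:
  x = 1: RHS = 8, y in [10, 13]  -> 2 point(s)
  x = 4: RHS = 8, y in [10, 13]  -> 2 point(s)
  x = 5: RHS = 2, y in [5, 18]  -> 2 point(s)
  x = 6: RHS = 3, y in [7, 16]  -> 2 point(s)
  x = 8: RHS = 4, y in [2, 21]  -> 2 point(s)
  x = 9: RHS = 16, y in [4, 19]  -> 2 point(s)
  x = 10: RHS = 13, y in [6, 17]  -> 2 point(s)
  x = 11: RHS = 1, y in [1, 22]  -> 2 point(s)
  x = 12: RHS = 9, y in [3, 20]  -> 2 point(s)
  x = 15: RHS = 6, y in [11, 12]  -> 2 point(s)
  x = 16: RHS = 16, y in [4, 19]  -> 2 point(s)
  x = 18: RHS = 8, y in [10, 13]  -> 2 point(s)
  x = 19: RHS = 2, y in [5, 18]  -> 2 point(s)
  x = 20: RHS = 18, y in [8, 15]  -> 2 point(s)
  x = 21: RHS = 16, y in [4, 19]  -> 2 point(s)
  x = 22: RHS = 2, y in [5, 18]  -> 2 point(s)
Affine points: 32. Add the point at infinity: total = 33.

#E(F_23) = 33


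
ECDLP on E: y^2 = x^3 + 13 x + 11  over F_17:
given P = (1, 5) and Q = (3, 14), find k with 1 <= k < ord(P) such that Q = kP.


Enumerate multiples of P until we hit Q = (3, 14):
  1P = (1, 5)
  2P = (6, 4)
  3P = (8, 10)
  4P = (4, 5)
  5P = (12, 12)
  6P = (3, 3)
  7P = (14, 8)
  8P = (10, 6)
  9P = (10, 11)
  10P = (14, 9)
  11P = (3, 14)
Match found at i = 11.

k = 11


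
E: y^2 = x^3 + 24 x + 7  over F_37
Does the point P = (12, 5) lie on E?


Check whether y^2 = x^3 + 24 x + 7 (mod 37) for (x, y) = (12, 5).
LHS: y^2 = 5^2 mod 37 = 25
RHS: x^3 + 24 x + 7 = 12^3 + 24*12 + 7 mod 37 = 25
LHS = RHS

Yes, on the curve


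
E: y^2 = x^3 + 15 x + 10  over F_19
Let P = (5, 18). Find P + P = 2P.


Doubling: s = (3 x1^2 + a) / (2 y1)
s = (3*5^2 + 15) / (2*18) mod 19 = 12
x3 = s^2 - 2 x1 mod 19 = 12^2 - 2*5 = 1
y3 = s (x1 - x3) - y1 mod 19 = 12 * (5 - 1) - 18 = 11

2P = (1, 11)


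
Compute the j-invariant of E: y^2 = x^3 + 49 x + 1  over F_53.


Delta = -16(4 a^3 + 27 b^2) mod 53 = 7
-1728 * (4 a)^3 = -1728 * (4*49)^3 mod 53 = 3
j = 3 * 7^(-1) mod 53 = 8

j = 8 (mod 53)


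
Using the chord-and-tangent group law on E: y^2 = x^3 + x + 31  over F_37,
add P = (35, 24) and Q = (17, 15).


P != Q, so use the chord formula.
s = (y2 - y1) / (x2 - x1) = (28) / (19) mod 37 = 19
x3 = s^2 - x1 - x2 mod 37 = 19^2 - 35 - 17 = 13
y3 = s (x1 - x3) - y1 mod 37 = 19 * (35 - 13) - 24 = 24

P + Q = (13, 24)


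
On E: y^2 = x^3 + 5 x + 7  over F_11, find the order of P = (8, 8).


Compute successive multiples of P until we hit O:
  1P = (8, 8)
  2P = (10, 10)
  3P = (5, 6)
  4P = (7, 0)
  5P = (5, 5)
  6P = (10, 1)
  7P = (8, 3)
  8P = O

ord(P) = 8


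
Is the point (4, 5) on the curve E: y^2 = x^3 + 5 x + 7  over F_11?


Check whether y^2 = x^3 + 5 x + 7 (mod 11) for (x, y) = (4, 5).
LHS: y^2 = 5^2 mod 11 = 3
RHS: x^3 + 5 x + 7 = 4^3 + 5*4 + 7 mod 11 = 3
LHS = RHS

Yes, on the curve


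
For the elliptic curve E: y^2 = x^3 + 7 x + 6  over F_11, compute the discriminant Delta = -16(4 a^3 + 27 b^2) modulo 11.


4 a^3 + 27 b^2 = 4*7^3 + 27*6^2 = 1372 + 972 = 2344
Delta = -16 * (2344) = -37504
Delta mod 11 = 6

Delta = 6 (mod 11)


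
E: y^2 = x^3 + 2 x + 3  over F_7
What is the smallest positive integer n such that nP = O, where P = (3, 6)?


Compute successive multiples of P until we hit O:
  1P = (3, 6)
  2P = (3, 1)
  3P = O

ord(P) = 3


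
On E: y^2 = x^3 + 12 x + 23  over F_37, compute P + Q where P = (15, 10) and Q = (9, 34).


P != Q, so use the chord formula.
s = (y2 - y1) / (x2 - x1) = (24) / (31) mod 37 = 33
x3 = s^2 - x1 - x2 mod 37 = 33^2 - 15 - 9 = 29
y3 = s (x1 - x3) - y1 mod 37 = 33 * (15 - 29) - 10 = 9

P + Q = (29, 9)


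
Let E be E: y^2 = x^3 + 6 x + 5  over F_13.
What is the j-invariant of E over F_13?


Delta = -16(4 a^3 + 27 b^2) mod 13 = 11
-1728 * (4 a)^3 = -1728 * (4*6)^3 mod 13 = 5
j = 5 * 11^(-1) mod 13 = 4

j = 4 (mod 13)


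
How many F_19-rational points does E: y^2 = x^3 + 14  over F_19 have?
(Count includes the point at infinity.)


For each x in F_19, count y with y^2 = x^3 + 0 x + 14 mod 19:
  x = 5: RHS = 6, y in [5, 14]  -> 2 point(s)
  x = 10: RHS = 7, y in [8, 11]  -> 2 point(s)
  x = 13: RHS = 7, y in [8, 11]  -> 2 point(s)
  x = 15: RHS = 7, y in [8, 11]  -> 2 point(s)
  x = 16: RHS = 6, y in [5, 14]  -> 2 point(s)
  x = 17: RHS = 6, y in [5, 14]  -> 2 point(s)
Affine points: 12. Add the point at infinity: total = 13.

#E(F_19) = 13


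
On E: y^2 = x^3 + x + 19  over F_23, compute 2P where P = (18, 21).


Doubling: s = (3 x1^2 + a) / (2 y1)
s = (3*18^2 + 1) / (2*21) mod 23 = 4
x3 = s^2 - 2 x1 mod 23 = 4^2 - 2*18 = 3
y3 = s (x1 - x3) - y1 mod 23 = 4 * (18 - 3) - 21 = 16

2P = (3, 16)


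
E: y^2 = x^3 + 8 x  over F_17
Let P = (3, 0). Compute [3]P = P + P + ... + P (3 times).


k = 3 = 11_2 (binary, LSB first: 11)
Double-and-add from P = (3, 0):
  bit 0 = 1: acc = O + (3, 0) = (3, 0)
  bit 1 = 1: acc = (3, 0) + O = (3, 0)

3P = (3, 0)


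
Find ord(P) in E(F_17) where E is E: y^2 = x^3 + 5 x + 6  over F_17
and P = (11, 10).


Compute successive multiples of P until we hit O:
  1P = (11, 10)
  2P = (16, 0)
  3P = (11, 7)
  4P = O

ord(P) = 4


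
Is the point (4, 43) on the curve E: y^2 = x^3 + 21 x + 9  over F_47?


Check whether y^2 = x^3 + 21 x + 9 (mod 47) for (x, y) = (4, 43).
LHS: y^2 = 43^2 mod 47 = 16
RHS: x^3 + 21 x + 9 = 4^3 + 21*4 + 9 mod 47 = 16
LHS = RHS

Yes, on the curve


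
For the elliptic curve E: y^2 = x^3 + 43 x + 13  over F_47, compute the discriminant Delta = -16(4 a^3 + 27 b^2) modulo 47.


4 a^3 + 27 b^2 = 4*43^3 + 27*13^2 = 318028 + 4563 = 322591
Delta = -16 * (322591) = -5161456
Delta mod 47 = 37

Delta = 37 (mod 47)


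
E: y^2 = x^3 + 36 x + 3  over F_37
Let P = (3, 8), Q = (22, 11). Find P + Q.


P != Q, so use the chord formula.
s = (y2 - y1) / (x2 - x1) = (3) / (19) mod 37 = 6
x3 = s^2 - x1 - x2 mod 37 = 6^2 - 3 - 22 = 11
y3 = s (x1 - x3) - y1 mod 37 = 6 * (3 - 11) - 8 = 18

P + Q = (11, 18)


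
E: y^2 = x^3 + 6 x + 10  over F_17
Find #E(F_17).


For each x in F_17, count y with y^2 = x^3 + 6 x + 10 mod 17:
  x = 1: RHS = 0, y in [0]  -> 1 point(s)
  x = 2: RHS = 13, y in [8, 9]  -> 2 point(s)
  x = 3: RHS = 4, y in [2, 15]  -> 2 point(s)
  x = 4: RHS = 13, y in [8, 9]  -> 2 point(s)
  x = 7: RHS = 4, y in [2, 15]  -> 2 point(s)
  x = 8: RHS = 9, y in [3, 14]  -> 2 point(s)
  x = 10: RHS = 16, y in [4, 13]  -> 2 point(s)
  x = 11: RHS = 13, y in [8, 9]  -> 2 point(s)
  x = 12: RHS = 8, y in [5, 12]  -> 2 point(s)
  x = 14: RHS = 16, y in [4, 13]  -> 2 point(s)
Affine points: 19. Add the point at infinity: total = 20.

#E(F_17) = 20


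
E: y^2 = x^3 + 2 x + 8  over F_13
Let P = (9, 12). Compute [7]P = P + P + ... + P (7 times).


k = 7 = 111_2 (binary, LSB first: 111)
Double-and-add from P = (9, 12):
  bit 0 = 1: acc = O + (9, 12) = (9, 12)
  bit 1 = 1: acc = (9, 12) + (9, 1) = O
  bit 2 = 1: acc = O + (9, 12) = (9, 12)

7P = (9, 12)


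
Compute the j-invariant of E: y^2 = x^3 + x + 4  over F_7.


Delta = -16(4 a^3 + 27 b^2) mod 7 = 3
-1728 * (4 a)^3 = -1728 * (4*1)^3 mod 7 = 1
j = 1 * 3^(-1) mod 7 = 5

j = 5 (mod 7)


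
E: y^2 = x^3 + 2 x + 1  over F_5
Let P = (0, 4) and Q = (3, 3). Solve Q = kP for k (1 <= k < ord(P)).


Enumerate multiples of P until we hit Q = (3, 3):
  1P = (0, 4)
  2P = (1, 2)
  3P = (3, 2)
  4P = (3, 3)
Match found at i = 4.

k = 4


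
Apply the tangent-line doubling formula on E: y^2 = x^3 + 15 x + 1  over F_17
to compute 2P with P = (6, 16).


Doubling: s = (3 x1^2 + a) / (2 y1)
s = (3*6^2 + 15) / (2*16) mod 17 = 15
x3 = s^2 - 2 x1 mod 17 = 15^2 - 2*6 = 9
y3 = s (x1 - x3) - y1 mod 17 = 15 * (6 - 9) - 16 = 7

2P = (9, 7)


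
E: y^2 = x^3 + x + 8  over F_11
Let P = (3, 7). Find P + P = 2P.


Doubling: s = (3 x1^2 + a) / (2 y1)
s = (3*3^2 + 1) / (2*7) mod 11 = 2
x3 = s^2 - 2 x1 mod 11 = 2^2 - 2*3 = 9
y3 = s (x1 - x3) - y1 mod 11 = 2 * (3 - 9) - 7 = 3

2P = (9, 3)


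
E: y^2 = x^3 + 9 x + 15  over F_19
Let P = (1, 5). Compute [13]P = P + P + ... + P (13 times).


k = 13 = 1101_2 (binary, LSB first: 1011)
Double-and-add from P = (1, 5):
  bit 0 = 1: acc = O + (1, 5) = (1, 5)
  bit 1 = 0: acc unchanged = (1, 5)
  bit 2 = 1: acc = (1, 5) + (11, 1) = (14, 4)
  bit 3 = 1: acc = (14, 4) + (13, 7) = (1, 14)

13P = (1, 14)


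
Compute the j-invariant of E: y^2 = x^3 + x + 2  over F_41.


Delta = -16(4 a^3 + 27 b^2) mod 41 = 12
-1728 * (4 a)^3 = -1728 * (4*1)^3 mod 41 = 26
j = 26 * 12^(-1) mod 41 = 9

j = 9 (mod 41)


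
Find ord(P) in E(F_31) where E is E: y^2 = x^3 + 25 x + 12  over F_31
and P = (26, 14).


Compute successive multiples of P until we hit O:
  1P = (26, 14)
  2P = (12, 5)
  3P = (29, 4)
  4P = (25, 24)
  5P = (18, 30)
  6P = (22, 9)
  7P = (2, 16)
  8P = (17, 24)
  ... (continuing to 27P)
  27P = O

ord(P) = 27


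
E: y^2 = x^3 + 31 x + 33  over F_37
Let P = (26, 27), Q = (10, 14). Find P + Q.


P != Q, so use the chord formula.
s = (y2 - y1) / (x2 - x1) = (24) / (21) mod 37 = 17
x3 = s^2 - x1 - x2 mod 37 = 17^2 - 26 - 10 = 31
y3 = s (x1 - x3) - y1 mod 37 = 17 * (26 - 31) - 27 = 36

P + Q = (31, 36)


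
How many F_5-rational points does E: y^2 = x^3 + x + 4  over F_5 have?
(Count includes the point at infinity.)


For each x in F_5, count y with y^2 = x^3 + 1 x + 4 mod 5:
  x = 0: RHS = 4, y in [2, 3]  -> 2 point(s)
  x = 1: RHS = 1, y in [1, 4]  -> 2 point(s)
  x = 2: RHS = 4, y in [2, 3]  -> 2 point(s)
  x = 3: RHS = 4, y in [2, 3]  -> 2 point(s)
Affine points: 8. Add the point at infinity: total = 9.

#E(F_5) = 9


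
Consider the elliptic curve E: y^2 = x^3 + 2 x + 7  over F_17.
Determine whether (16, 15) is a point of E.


Check whether y^2 = x^3 + 2 x + 7 (mod 17) for (x, y) = (16, 15).
LHS: y^2 = 15^2 mod 17 = 4
RHS: x^3 + 2 x + 7 = 16^3 + 2*16 + 7 mod 17 = 4
LHS = RHS

Yes, on the curve


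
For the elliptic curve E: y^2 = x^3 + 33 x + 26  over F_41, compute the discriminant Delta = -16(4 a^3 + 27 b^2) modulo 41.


4 a^3 + 27 b^2 = 4*33^3 + 27*26^2 = 143748 + 18252 = 162000
Delta = -16 * (162000) = -2592000
Delta mod 41 = 20

Delta = 20 (mod 41)


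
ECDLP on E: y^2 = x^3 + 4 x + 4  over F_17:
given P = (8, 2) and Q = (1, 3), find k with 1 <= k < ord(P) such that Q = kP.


Enumerate multiples of P until we hit Q = (1, 3):
  1P = (8, 2)
  2P = (5, 9)
  3P = (0, 2)
  4P = (9, 15)
  5P = (16, 13)
  6P = (1, 14)
  7P = (4, 13)
  8P = (3, 14)
  9P = (7, 16)
  10P = (11, 6)
  11P = (13, 14)
  12P = (14, 4)
  13P = (14, 13)
  14P = (13, 3)
  15P = (11, 11)
  16P = (7, 1)
  17P = (3, 3)
  18P = (4, 4)
  19P = (1, 3)
Match found at i = 19.

k = 19


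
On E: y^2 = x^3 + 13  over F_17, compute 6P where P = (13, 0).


k = 6 = 110_2 (binary, LSB first: 011)
Double-and-add from P = (13, 0):
  bit 0 = 0: acc unchanged = O
  bit 1 = 1: acc = O + O = O
  bit 2 = 1: acc = O + O = O

6P = O


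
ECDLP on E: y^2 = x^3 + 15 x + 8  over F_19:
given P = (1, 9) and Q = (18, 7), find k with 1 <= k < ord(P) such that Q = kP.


Enumerate multiples of P until we hit Q = (18, 7):
  1P = (1, 9)
  2P = (18, 12)
  3P = (7, 0)
  4P = (18, 7)
Match found at i = 4.

k = 4


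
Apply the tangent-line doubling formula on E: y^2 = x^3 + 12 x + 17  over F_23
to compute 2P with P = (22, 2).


Doubling: s = (3 x1^2 + a) / (2 y1)
s = (3*22^2 + 12) / (2*2) mod 23 = 21
x3 = s^2 - 2 x1 mod 23 = 21^2 - 2*22 = 6
y3 = s (x1 - x3) - y1 mod 23 = 21 * (22 - 6) - 2 = 12

2P = (6, 12)


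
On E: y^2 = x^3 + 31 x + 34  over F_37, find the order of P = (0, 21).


Compute successive multiples of P until we hit O:
  1P = (0, 21)
  2P = (34, 5)
  3P = (15, 10)
  4P = (13, 28)
  5P = (14, 17)
  6P = (11, 35)
  7P = (16, 36)
  8P = (20, 25)
  ... (continuing to 17P)
  17P = O

ord(P) = 17


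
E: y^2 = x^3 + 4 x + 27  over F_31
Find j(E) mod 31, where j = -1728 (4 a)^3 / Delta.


Delta = -16(4 a^3 + 27 b^2) mod 31 = 28
-1728 * (4 a)^3 = -1728 * (4*4)^3 mod 31 = 1
j = 1 * 28^(-1) mod 31 = 10

j = 10 (mod 31)


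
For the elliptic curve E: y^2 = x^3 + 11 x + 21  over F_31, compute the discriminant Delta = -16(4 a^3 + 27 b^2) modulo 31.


4 a^3 + 27 b^2 = 4*11^3 + 27*21^2 = 5324 + 11907 = 17231
Delta = -16 * (17231) = -275696
Delta mod 31 = 18

Delta = 18 (mod 31)


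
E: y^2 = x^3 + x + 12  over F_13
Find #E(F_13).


For each x in F_13, count y with y^2 = x^3 + 1 x + 12 mod 13:
  x = 0: RHS = 12, y in [5, 8]  -> 2 point(s)
  x = 1: RHS = 1, y in [1, 12]  -> 2 point(s)
  x = 2: RHS = 9, y in [3, 10]  -> 2 point(s)
  x = 3: RHS = 3, y in [4, 9]  -> 2 point(s)
  x = 5: RHS = 12, y in [5, 8]  -> 2 point(s)
  x = 6: RHS = 0, y in [0]  -> 1 point(s)
  x = 8: RHS = 12, y in [5, 8]  -> 2 point(s)
  x = 9: RHS = 9, y in [3, 10]  -> 2 point(s)
  x = 12: RHS = 10, y in [6, 7]  -> 2 point(s)
Affine points: 17. Add the point at infinity: total = 18.

#E(F_13) = 18


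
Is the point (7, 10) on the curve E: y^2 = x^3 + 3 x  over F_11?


Check whether y^2 = x^3 + 3 x + 0 (mod 11) for (x, y) = (7, 10).
LHS: y^2 = 10^2 mod 11 = 1
RHS: x^3 + 3 x + 0 = 7^3 + 3*7 + 0 mod 11 = 1
LHS = RHS

Yes, on the curve


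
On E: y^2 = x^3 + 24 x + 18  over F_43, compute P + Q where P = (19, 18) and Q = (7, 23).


P != Q, so use the chord formula.
s = (y2 - y1) / (x2 - x1) = (5) / (31) mod 43 = 39
x3 = s^2 - x1 - x2 mod 43 = 39^2 - 19 - 7 = 33
y3 = s (x1 - x3) - y1 mod 43 = 39 * (19 - 33) - 18 = 38

P + Q = (33, 38)


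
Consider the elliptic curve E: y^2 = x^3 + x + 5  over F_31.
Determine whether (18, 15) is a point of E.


Check whether y^2 = x^3 + 1 x + 5 (mod 31) for (x, y) = (18, 15).
LHS: y^2 = 15^2 mod 31 = 8
RHS: x^3 + 1 x + 5 = 18^3 + 1*18 + 5 mod 31 = 27
LHS != RHS

No, not on the curve


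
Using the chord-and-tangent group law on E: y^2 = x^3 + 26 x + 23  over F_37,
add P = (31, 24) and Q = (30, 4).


P != Q, so use the chord formula.
s = (y2 - y1) / (x2 - x1) = (17) / (36) mod 37 = 20
x3 = s^2 - x1 - x2 mod 37 = 20^2 - 31 - 30 = 6
y3 = s (x1 - x3) - y1 mod 37 = 20 * (31 - 6) - 24 = 32

P + Q = (6, 32)


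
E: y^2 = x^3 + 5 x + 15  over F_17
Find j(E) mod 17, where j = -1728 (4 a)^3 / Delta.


Delta = -16(4 a^3 + 27 b^2) mod 17 = 13
-1728 * (4 a)^3 = -1728 * (4*5)^3 mod 17 = 9
j = 9 * 13^(-1) mod 17 = 2

j = 2 (mod 17)


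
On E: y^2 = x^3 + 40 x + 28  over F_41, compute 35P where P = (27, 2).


k = 35 = 100011_2 (binary, LSB first: 110001)
Double-and-add from P = (27, 2):
  bit 0 = 1: acc = O + (27, 2) = (27, 2)
  bit 1 = 1: acc = (27, 2) + (36, 20) = (23, 6)
  bit 2 = 0: acc unchanged = (23, 6)
  bit 3 = 0: acc unchanged = (23, 6)
  bit 4 = 0: acc unchanged = (23, 6)
  bit 5 = 1: acc = (23, 6) + (7, 6) = (11, 35)

35P = (11, 35)


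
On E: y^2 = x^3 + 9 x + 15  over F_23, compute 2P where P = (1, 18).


Doubling: s = (3 x1^2 + a) / (2 y1)
s = (3*1^2 + 9) / (2*18) mod 23 = 8
x3 = s^2 - 2 x1 mod 23 = 8^2 - 2*1 = 16
y3 = s (x1 - x3) - y1 mod 23 = 8 * (1 - 16) - 18 = 0

2P = (16, 0)


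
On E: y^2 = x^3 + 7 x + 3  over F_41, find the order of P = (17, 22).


Compute successive multiples of P until we hit O:
  1P = (17, 22)
  2P = (3, 25)
  3P = (20, 5)
  4P = (27, 21)
  5P = (13, 35)
  6P = (19, 5)
  7P = (26, 34)
  8P = (18, 4)
  ... (continuing to 47P)
  47P = O

ord(P) = 47


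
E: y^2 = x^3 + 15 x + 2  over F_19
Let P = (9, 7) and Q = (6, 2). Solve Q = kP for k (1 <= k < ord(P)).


Enumerate multiples of P until we hit Q = (6, 2):
  1P = (9, 7)
  2P = (18, 9)
  3P = (8, 8)
  4P = (3, 6)
  5P = (16, 14)
  6P = (14, 7)
  7P = (15, 12)
  8P = (11, 4)
  9P = (6, 17)
  10P = (13, 0)
  11P = (6, 2)
Match found at i = 11.

k = 11


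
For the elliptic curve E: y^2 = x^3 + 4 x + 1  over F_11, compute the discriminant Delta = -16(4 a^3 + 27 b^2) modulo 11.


4 a^3 + 27 b^2 = 4*4^3 + 27*1^2 = 256 + 27 = 283
Delta = -16 * (283) = -4528
Delta mod 11 = 4

Delta = 4 (mod 11)


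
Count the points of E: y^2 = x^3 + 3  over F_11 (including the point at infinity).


For each x in F_11, count y with y^2 = x^3 + 0 x + 3 mod 11:
  x = 0: RHS = 3, y in [5, 6]  -> 2 point(s)
  x = 1: RHS = 4, y in [2, 9]  -> 2 point(s)
  x = 2: RHS = 0, y in [0]  -> 1 point(s)
  x = 4: RHS = 1, y in [1, 10]  -> 2 point(s)
  x = 7: RHS = 5, y in [4, 7]  -> 2 point(s)
  x = 8: RHS = 9, y in [3, 8]  -> 2 point(s)
Affine points: 11. Add the point at infinity: total = 12.

#E(F_11) = 12


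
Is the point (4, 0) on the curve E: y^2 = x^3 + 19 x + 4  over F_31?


Check whether y^2 = x^3 + 19 x + 4 (mod 31) for (x, y) = (4, 0).
LHS: y^2 = 0^2 mod 31 = 0
RHS: x^3 + 19 x + 4 = 4^3 + 19*4 + 4 mod 31 = 20
LHS != RHS

No, not on the curve


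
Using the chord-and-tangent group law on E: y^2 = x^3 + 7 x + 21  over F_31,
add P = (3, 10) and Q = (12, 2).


P != Q, so use the chord formula.
s = (y2 - y1) / (x2 - x1) = (23) / (9) mod 31 = 6
x3 = s^2 - x1 - x2 mod 31 = 6^2 - 3 - 12 = 21
y3 = s (x1 - x3) - y1 mod 31 = 6 * (3 - 21) - 10 = 6

P + Q = (21, 6)


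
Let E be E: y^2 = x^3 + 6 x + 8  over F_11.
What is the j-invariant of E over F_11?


Delta = -16(4 a^3 + 27 b^2) mod 11 = 9
-1728 * (4 a)^3 = -1728 * (4*6)^3 mod 11 = 3
j = 3 * 9^(-1) mod 11 = 4

j = 4 (mod 11)


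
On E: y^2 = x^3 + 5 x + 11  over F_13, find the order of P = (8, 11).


Compute successive multiples of P until we hit O:
  1P = (8, 11)
  2P = (7, 8)
  3P = (7, 5)
  4P = (8, 2)
  5P = O

ord(P) = 5


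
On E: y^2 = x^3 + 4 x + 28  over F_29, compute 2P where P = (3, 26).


Doubling: s = (3 x1^2 + a) / (2 y1)
s = (3*3^2 + 4) / (2*26) mod 29 = 19
x3 = s^2 - 2 x1 mod 29 = 19^2 - 2*3 = 7
y3 = s (x1 - x3) - y1 mod 29 = 19 * (3 - 7) - 26 = 14

2P = (7, 14)


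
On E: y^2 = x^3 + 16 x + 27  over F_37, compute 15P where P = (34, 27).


k = 15 = 1111_2 (binary, LSB first: 1111)
Double-and-add from P = (34, 27):
  bit 0 = 1: acc = O + (34, 27) = (34, 27)
  bit 1 = 1: acc = (34, 27) + (22, 36) = (7, 36)
  bit 2 = 1: acc = (7, 36) + (29, 33) = (4, 9)
  bit 3 = 1: acc = (4, 9) + (26, 0) = (34, 10)

15P = (34, 10)


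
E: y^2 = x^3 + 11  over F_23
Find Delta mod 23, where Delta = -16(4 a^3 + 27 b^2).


4 a^3 + 27 b^2 = 4*0^3 + 27*11^2 = 0 + 3267 = 3267
Delta = -16 * (3267) = -52272
Delta mod 23 = 7

Delta = 7 (mod 23)


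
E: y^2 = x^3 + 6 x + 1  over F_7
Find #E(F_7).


For each x in F_7, count y with y^2 = x^3 + 6 x + 1 mod 7:
  x = 0: RHS = 1, y in [1, 6]  -> 2 point(s)
  x = 1: RHS = 1, y in [1, 6]  -> 2 point(s)
  x = 2: RHS = 0, y in [0]  -> 1 point(s)
  x = 3: RHS = 4, y in [2, 5]  -> 2 point(s)
  x = 5: RHS = 2, y in [3, 4]  -> 2 point(s)
  x = 6: RHS = 1, y in [1, 6]  -> 2 point(s)
Affine points: 11. Add the point at infinity: total = 12.

#E(F_7) = 12


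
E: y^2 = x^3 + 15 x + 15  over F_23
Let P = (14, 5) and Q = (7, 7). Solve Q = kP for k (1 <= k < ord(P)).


Enumerate multiples of P until we hit Q = (7, 7):
  1P = (14, 5)
  2P = (1, 13)
  3P = (16, 21)
  4P = (11, 19)
  5P = (7, 16)
  6P = (4, 22)
  7P = (21, 0)
  8P = (4, 1)
  9P = (7, 7)
Match found at i = 9.

k = 9


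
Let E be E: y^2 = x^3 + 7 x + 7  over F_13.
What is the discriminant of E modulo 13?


4 a^3 + 27 b^2 = 4*7^3 + 27*7^2 = 1372 + 1323 = 2695
Delta = -16 * (2695) = -43120
Delta mod 13 = 1

Delta = 1 (mod 13)


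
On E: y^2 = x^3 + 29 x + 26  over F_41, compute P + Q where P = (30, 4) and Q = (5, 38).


P != Q, so use the chord formula.
s = (y2 - y1) / (x2 - x1) = (34) / (16) mod 41 = 38
x3 = s^2 - x1 - x2 mod 41 = 38^2 - 30 - 5 = 15
y3 = s (x1 - x3) - y1 mod 41 = 38 * (30 - 15) - 4 = 33

P + Q = (15, 33)


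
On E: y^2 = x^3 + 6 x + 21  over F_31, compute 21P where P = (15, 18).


k = 21 = 10101_2 (binary, LSB first: 10101)
Double-and-add from P = (15, 18):
  bit 0 = 1: acc = O + (15, 18) = (15, 18)
  bit 1 = 0: acc unchanged = (15, 18)
  bit 2 = 1: acc = (15, 18) + (20, 9) = (29, 1)
  bit 3 = 0: acc unchanged = (29, 1)
  bit 4 = 1: acc = (29, 1) + (17, 13) = (17, 18)

21P = (17, 18)


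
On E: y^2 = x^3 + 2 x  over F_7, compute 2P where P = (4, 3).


Doubling: s = (3 x1^2 + a) / (2 y1)
s = (3*4^2 + 2) / (2*3) mod 7 = 6
x3 = s^2 - 2 x1 mod 7 = 6^2 - 2*4 = 0
y3 = s (x1 - x3) - y1 mod 7 = 6 * (4 - 0) - 3 = 0

2P = (0, 0)


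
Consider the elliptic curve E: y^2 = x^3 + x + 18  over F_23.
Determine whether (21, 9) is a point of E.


Check whether y^2 = x^3 + 1 x + 18 (mod 23) for (x, y) = (21, 9).
LHS: y^2 = 9^2 mod 23 = 12
RHS: x^3 + 1 x + 18 = 21^3 + 1*21 + 18 mod 23 = 8
LHS != RHS

No, not on the curve


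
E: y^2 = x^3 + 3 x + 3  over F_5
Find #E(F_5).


For each x in F_5, count y with y^2 = x^3 + 3 x + 3 mod 5:
  x = 3: RHS = 4, y in [2, 3]  -> 2 point(s)
  x = 4: RHS = 4, y in [2, 3]  -> 2 point(s)
Affine points: 4. Add the point at infinity: total = 5.

#E(F_5) = 5


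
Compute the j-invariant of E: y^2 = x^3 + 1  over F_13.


Delta = -16(4 a^3 + 27 b^2) mod 13 = 10
-1728 * (4 a)^3 = -1728 * (4*0)^3 mod 13 = 0
j = 0 * 10^(-1) mod 13 = 0

j = 0 (mod 13)


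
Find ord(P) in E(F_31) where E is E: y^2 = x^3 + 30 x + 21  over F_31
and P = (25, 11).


Compute successive multiples of P until we hit O:
  1P = (25, 11)
  2P = (6, 18)
  3P = (4, 9)
  4P = (7, 4)
  5P = (18, 21)
  6P = (28, 11)
  7P = (9, 20)
  8P = (11, 16)
  ... (continuing to 37P)
  37P = O

ord(P) = 37


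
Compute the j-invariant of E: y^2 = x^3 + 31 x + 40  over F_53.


Delta = -16(4 a^3 + 27 b^2) mod 53 = 24
-1728 * (4 a)^3 = -1728 * (4*31)^3 mod 53 = 42
j = 42 * 24^(-1) mod 53 = 15

j = 15 (mod 53)


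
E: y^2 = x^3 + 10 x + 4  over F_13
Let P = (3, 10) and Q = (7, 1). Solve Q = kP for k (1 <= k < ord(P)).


Enumerate multiples of P until we hit Q = (7, 1):
  1P = (3, 10)
  2P = (10, 5)
  3P = (9, 11)
  4P = (5, 7)
  5P = (4, 11)
  6P = (7, 12)
  7P = (0, 11)
  8P = (0, 2)
  9P = (7, 1)
Match found at i = 9.

k = 9


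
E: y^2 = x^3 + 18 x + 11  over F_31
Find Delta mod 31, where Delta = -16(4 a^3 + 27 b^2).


4 a^3 + 27 b^2 = 4*18^3 + 27*11^2 = 23328 + 3267 = 26595
Delta = -16 * (26595) = -425520
Delta mod 31 = 17

Delta = 17 (mod 31)


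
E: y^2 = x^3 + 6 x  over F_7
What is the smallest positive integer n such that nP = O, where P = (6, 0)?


Compute successive multiples of P until we hit O:
  1P = (6, 0)
  2P = O

ord(P) = 2


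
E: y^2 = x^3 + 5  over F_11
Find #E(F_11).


For each x in F_11, count y with y^2 = x^3 + 0 x + 5 mod 11:
  x = 0: RHS = 5, y in [4, 7]  -> 2 point(s)
  x = 4: RHS = 3, y in [5, 6]  -> 2 point(s)
  x = 5: RHS = 9, y in [3, 8]  -> 2 point(s)
  x = 6: RHS = 1, y in [1, 10]  -> 2 point(s)
  x = 8: RHS = 0, y in [0]  -> 1 point(s)
  x = 10: RHS = 4, y in [2, 9]  -> 2 point(s)
Affine points: 11. Add the point at infinity: total = 12.

#E(F_11) = 12


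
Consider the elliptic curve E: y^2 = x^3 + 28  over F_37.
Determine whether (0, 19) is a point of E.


Check whether y^2 = x^3 + 0 x + 28 (mod 37) for (x, y) = (0, 19).
LHS: y^2 = 19^2 mod 37 = 28
RHS: x^3 + 0 x + 28 = 0^3 + 0*0 + 28 mod 37 = 28
LHS = RHS

Yes, on the curve


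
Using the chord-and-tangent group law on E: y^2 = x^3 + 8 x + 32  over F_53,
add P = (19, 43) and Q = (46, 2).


P != Q, so use the chord formula.
s = (y2 - y1) / (x2 - x1) = (12) / (27) mod 53 = 24
x3 = s^2 - x1 - x2 mod 53 = 24^2 - 19 - 46 = 34
y3 = s (x1 - x3) - y1 mod 53 = 24 * (19 - 34) - 43 = 21

P + Q = (34, 21)


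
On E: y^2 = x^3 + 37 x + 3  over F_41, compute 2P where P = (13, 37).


Doubling: s = (3 x1^2 + a) / (2 y1)
s = (3*13^2 + 37) / (2*37) mod 41 = 14
x3 = s^2 - 2 x1 mod 41 = 14^2 - 2*13 = 6
y3 = s (x1 - x3) - y1 mod 41 = 14 * (13 - 6) - 37 = 20

2P = (6, 20)


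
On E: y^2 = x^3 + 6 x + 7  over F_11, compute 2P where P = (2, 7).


k = 2 = 10_2 (binary, LSB first: 01)
Double-and-add from P = (2, 7):
  bit 0 = 0: acc unchanged = O
  bit 1 = 1: acc = O + (10, 0) = (10, 0)

2P = (10, 0)


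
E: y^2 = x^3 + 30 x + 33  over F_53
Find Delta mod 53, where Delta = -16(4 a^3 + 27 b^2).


4 a^3 + 27 b^2 = 4*30^3 + 27*33^2 = 108000 + 29403 = 137403
Delta = -16 * (137403) = -2198448
Delta mod 53 = 45

Delta = 45 (mod 53)


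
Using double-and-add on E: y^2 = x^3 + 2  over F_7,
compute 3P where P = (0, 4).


k = 3 = 11_2 (binary, LSB first: 11)
Double-and-add from P = (0, 4):
  bit 0 = 1: acc = O + (0, 4) = (0, 4)
  bit 1 = 1: acc = (0, 4) + (0, 3) = O

3P = O


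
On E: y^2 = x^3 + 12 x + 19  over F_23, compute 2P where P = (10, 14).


Doubling: s = (3 x1^2 + a) / (2 y1)
s = (3*10^2 + 12) / (2*14) mod 23 = 21
x3 = s^2 - 2 x1 mod 23 = 21^2 - 2*10 = 7
y3 = s (x1 - x3) - y1 mod 23 = 21 * (10 - 7) - 14 = 3

2P = (7, 3)


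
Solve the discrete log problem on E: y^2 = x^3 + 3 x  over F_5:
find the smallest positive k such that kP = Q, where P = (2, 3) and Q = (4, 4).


Enumerate multiples of P until we hit Q = (4, 4):
  1P = (2, 3)
  2P = (1, 2)
  3P = (3, 1)
  4P = (4, 1)
  5P = (0, 0)
  6P = (4, 4)
Match found at i = 6.

k = 6


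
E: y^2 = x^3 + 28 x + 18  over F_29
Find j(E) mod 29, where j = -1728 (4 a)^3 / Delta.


Delta = -16(4 a^3 + 27 b^2) mod 29 = 21
-1728 * (4 a)^3 = -1728 * (4*28)^3 mod 29 = 15
j = 15 * 21^(-1) mod 29 = 9

j = 9 (mod 29)


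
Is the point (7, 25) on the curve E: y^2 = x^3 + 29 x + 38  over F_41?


Check whether y^2 = x^3 + 29 x + 38 (mod 41) for (x, y) = (7, 25).
LHS: y^2 = 25^2 mod 41 = 10
RHS: x^3 + 29 x + 38 = 7^3 + 29*7 + 38 mod 41 = 10
LHS = RHS

Yes, on the curve


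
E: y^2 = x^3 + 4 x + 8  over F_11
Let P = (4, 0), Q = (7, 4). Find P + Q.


P != Q, so use the chord formula.
s = (y2 - y1) / (x2 - x1) = (4) / (3) mod 11 = 5
x3 = s^2 - x1 - x2 mod 11 = 5^2 - 4 - 7 = 3
y3 = s (x1 - x3) - y1 mod 11 = 5 * (4 - 3) - 0 = 5

P + Q = (3, 5)


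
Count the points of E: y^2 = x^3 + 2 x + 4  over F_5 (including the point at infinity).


For each x in F_5, count y with y^2 = x^3 + 2 x + 4 mod 5:
  x = 0: RHS = 4, y in [2, 3]  -> 2 point(s)
  x = 2: RHS = 1, y in [1, 4]  -> 2 point(s)
  x = 4: RHS = 1, y in [1, 4]  -> 2 point(s)
Affine points: 6. Add the point at infinity: total = 7.

#E(F_5) = 7


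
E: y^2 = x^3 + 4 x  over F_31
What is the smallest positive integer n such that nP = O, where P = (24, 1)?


Compute successive multiples of P until we hit O:
  1P = (24, 1)
  2P = (18, 18)
  3P = (22, 14)
  4P = (4, 24)
  5P = (23, 18)
  6P = (25, 16)
  7P = (21, 13)
  8P = (2, 4)
  ... (continuing to 32P)
  32P = O

ord(P) = 32


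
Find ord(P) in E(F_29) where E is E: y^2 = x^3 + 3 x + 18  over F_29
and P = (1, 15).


Compute successive multiples of P until we hit O:
  1P = (1, 15)
  2P = (5, 19)
  3P = (24, 20)
  4P = (20, 25)
  5P = (9, 22)
  6P = (3, 5)
  7P = (21, 27)
  8P = (12, 19)
  ... (continuing to 18P)
  18P = O

ord(P) = 18


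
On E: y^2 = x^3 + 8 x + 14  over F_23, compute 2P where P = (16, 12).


k = 2 = 10_2 (binary, LSB first: 01)
Double-and-add from P = (16, 12):
  bit 0 = 0: acc unchanged = O
  bit 1 = 1: acc = O + (4, 8) = (4, 8)

2P = (4, 8)


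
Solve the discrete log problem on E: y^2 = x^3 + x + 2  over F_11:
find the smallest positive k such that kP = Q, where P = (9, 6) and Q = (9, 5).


Enumerate multiples of P until we hit Q = (9, 5):
  1P = (9, 6)
  2P = (8, 7)
  3P = (6, 2)
  4P = (10, 0)
  5P = (6, 9)
  6P = (8, 4)
  7P = (9, 5)
Match found at i = 7.

k = 7


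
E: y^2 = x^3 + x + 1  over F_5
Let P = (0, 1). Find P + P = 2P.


Doubling: s = (3 x1^2 + a) / (2 y1)
s = (3*0^2 + 1) / (2*1) mod 5 = 3
x3 = s^2 - 2 x1 mod 5 = 3^2 - 2*0 = 4
y3 = s (x1 - x3) - y1 mod 5 = 3 * (0 - 4) - 1 = 2

2P = (4, 2)


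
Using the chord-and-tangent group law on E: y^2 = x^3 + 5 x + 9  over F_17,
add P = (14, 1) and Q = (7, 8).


P != Q, so use the chord formula.
s = (y2 - y1) / (x2 - x1) = (7) / (10) mod 17 = 16
x3 = s^2 - x1 - x2 mod 17 = 16^2 - 14 - 7 = 14
y3 = s (x1 - x3) - y1 mod 17 = 16 * (14 - 14) - 1 = 16

P + Q = (14, 16)


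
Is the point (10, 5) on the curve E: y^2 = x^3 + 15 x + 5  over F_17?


Check whether y^2 = x^3 + 15 x + 5 (mod 17) for (x, y) = (10, 5).
LHS: y^2 = 5^2 mod 17 = 8
RHS: x^3 + 15 x + 5 = 10^3 + 15*10 + 5 mod 17 = 16
LHS != RHS

No, not on the curve


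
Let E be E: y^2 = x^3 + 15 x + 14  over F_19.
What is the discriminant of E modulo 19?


4 a^3 + 27 b^2 = 4*15^3 + 27*14^2 = 13500 + 5292 = 18792
Delta = -16 * (18792) = -300672
Delta mod 19 = 3

Delta = 3 (mod 19)


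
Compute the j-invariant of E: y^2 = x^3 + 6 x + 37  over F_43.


Delta = -16(4 a^3 + 27 b^2) mod 43 = 36
-1728 * (4 a)^3 = -1728 * (4*6)^3 mod 43 = 4
j = 4 * 36^(-1) mod 43 = 24

j = 24 (mod 43)


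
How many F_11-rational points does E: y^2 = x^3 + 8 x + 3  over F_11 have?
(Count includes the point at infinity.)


For each x in F_11, count y with y^2 = x^3 + 8 x + 3 mod 11:
  x = 0: RHS = 3, y in [5, 6]  -> 2 point(s)
  x = 1: RHS = 1, y in [1, 10]  -> 2 point(s)
  x = 2: RHS = 5, y in [4, 7]  -> 2 point(s)
  x = 4: RHS = 0, y in [0]  -> 1 point(s)
  x = 5: RHS = 3, y in [5, 6]  -> 2 point(s)
  x = 6: RHS = 3, y in [5, 6]  -> 2 point(s)
  x = 9: RHS = 1, y in [1, 10]  -> 2 point(s)
  x = 10: RHS = 5, y in [4, 7]  -> 2 point(s)
Affine points: 15. Add the point at infinity: total = 16.

#E(F_11) = 16


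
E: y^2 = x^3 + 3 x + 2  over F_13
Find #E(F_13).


For each x in F_13, count y with y^2 = x^3 + 3 x + 2 mod 13:
  x = 2: RHS = 3, y in [4, 9]  -> 2 point(s)
  x = 3: RHS = 12, y in [5, 8]  -> 2 point(s)
  x = 4: RHS = 0, y in [0]  -> 1 point(s)
  x = 5: RHS = 12, y in [5, 8]  -> 2 point(s)
  x = 9: RHS = 4, y in [2, 11]  -> 2 point(s)
  x = 11: RHS = 1, y in [1, 12]  -> 2 point(s)
Affine points: 11. Add the point at infinity: total = 12.

#E(F_13) = 12


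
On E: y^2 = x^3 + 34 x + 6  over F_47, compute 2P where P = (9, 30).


Doubling: s = (3 x1^2 + a) / (2 y1)
s = (3*9^2 + 34) / (2*30) mod 47 = 43
x3 = s^2 - 2 x1 mod 47 = 43^2 - 2*9 = 45
y3 = s (x1 - x3) - y1 mod 47 = 43 * (9 - 45) - 30 = 20

2P = (45, 20)


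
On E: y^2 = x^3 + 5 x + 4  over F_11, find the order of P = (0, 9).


Compute successive multiples of P until we hit O:
  1P = (0, 9)
  2P = (5, 0)
  3P = (0, 2)
  4P = O

ord(P) = 4


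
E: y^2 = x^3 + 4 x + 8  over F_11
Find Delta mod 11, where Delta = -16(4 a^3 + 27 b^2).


4 a^3 + 27 b^2 = 4*4^3 + 27*8^2 = 256 + 1728 = 1984
Delta = -16 * (1984) = -31744
Delta mod 11 = 2

Delta = 2 (mod 11)


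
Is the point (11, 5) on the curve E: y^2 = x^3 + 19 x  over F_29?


Check whether y^2 = x^3 + 19 x + 0 (mod 29) for (x, y) = (11, 5).
LHS: y^2 = 5^2 mod 29 = 25
RHS: x^3 + 19 x + 0 = 11^3 + 19*11 + 0 mod 29 = 3
LHS != RHS

No, not on the curve


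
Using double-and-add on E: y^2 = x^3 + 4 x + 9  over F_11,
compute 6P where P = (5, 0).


k = 6 = 110_2 (binary, LSB first: 011)
Double-and-add from P = (5, 0):
  bit 0 = 0: acc unchanged = O
  bit 1 = 1: acc = O + O = O
  bit 2 = 1: acc = O + O = O

6P = O


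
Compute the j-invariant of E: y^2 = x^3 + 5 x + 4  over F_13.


Delta = -16(4 a^3 + 27 b^2) mod 13 = 12
-1728 * (4 a)^3 = -1728 * (4*5)^3 mod 13 = 5
j = 5 * 12^(-1) mod 13 = 8

j = 8 (mod 13)


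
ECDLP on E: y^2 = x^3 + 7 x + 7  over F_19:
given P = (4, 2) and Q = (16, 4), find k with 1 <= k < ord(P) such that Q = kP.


Enumerate multiples of P until we hit Q = (16, 4):
  1P = (4, 2)
  2P = (16, 4)
Match found at i = 2.

k = 2


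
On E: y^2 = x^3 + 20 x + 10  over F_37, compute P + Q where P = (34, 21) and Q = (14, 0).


P != Q, so use the chord formula.
s = (y2 - y1) / (x2 - x1) = (16) / (17) mod 37 = 14
x3 = s^2 - x1 - x2 mod 37 = 14^2 - 34 - 14 = 0
y3 = s (x1 - x3) - y1 mod 37 = 14 * (34 - 0) - 21 = 11

P + Q = (0, 11)


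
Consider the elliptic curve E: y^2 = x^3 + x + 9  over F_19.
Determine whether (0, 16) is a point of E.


Check whether y^2 = x^3 + 1 x + 9 (mod 19) for (x, y) = (0, 16).
LHS: y^2 = 16^2 mod 19 = 9
RHS: x^3 + 1 x + 9 = 0^3 + 1*0 + 9 mod 19 = 9
LHS = RHS

Yes, on the curve


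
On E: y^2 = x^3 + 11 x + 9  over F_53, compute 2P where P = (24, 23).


Doubling: s = (3 x1^2 + a) / (2 y1)
s = (3*24^2 + 11) / (2*23) mod 53 = 9
x3 = s^2 - 2 x1 mod 53 = 9^2 - 2*24 = 33
y3 = s (x1 - x3) - y1 mod 53 = 9 * (24 - 33) - 23 = 2

2P = (33, 2)


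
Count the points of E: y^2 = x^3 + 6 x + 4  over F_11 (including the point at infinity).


For each x in F_11, count y with y^2 = x^3 + 6 x + 4 mod 11:
  x = 0: RHS = 4, y in [2, 9]  -> 2 point(s)
  x = 1: RHS = 0, y in [0]  -> 1 point(s)
  x = 3: RHS = 5, y in [4, 7]  -> 2 point(s)
  x = 4: RHS = 4, y in [2, 9]  -> 2 point(s)
  x = 5: RHS = 5, y in [4, 7]  -> 2 point(s)
  x = 6: RHS = 3, y in [5, 6]  -> 2 point(s)
  x = 7: RHS = 4, y in [2, 9]  -> 2 point(s)
  x = 8: RHS = 3, y in [5, 6]  -> 2 point(s)
Affine points: 15. Add the point at infinity: total = 16.

#E(F_11) = 16


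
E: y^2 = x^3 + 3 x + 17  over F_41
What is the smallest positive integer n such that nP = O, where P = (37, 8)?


Compute successive multiples of P until we hit O:
  1P = (37, 8)
  2P = (18, 9)
  3P = (32, 9)
  4P = (36, 0)
  5P = (32, 32)
  6P = (18, 32)
  7P = (37, 33)
  8P = O

ord(P) = 8


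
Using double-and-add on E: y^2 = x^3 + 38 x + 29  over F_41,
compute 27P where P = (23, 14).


k = 27 = 11011_2 (binary, LSB first: 11011)
Double-and-add from P = (23, 14):
  bit 0 = 1: acc = O + (23, 14) = (23, 14)
  bit 1 = 1: acc = (23, 14) + (40, 20) = (37, 10)
  bit 2 = 0: acc unchanged = (37, 10)
  bit 3 = 1: acc = (37, 10) + (36, 1) = (8, 5)
  bit 4 = 1: acc = (8, 5) + (35, 35) = (21, 17)

27P = (21, 17)


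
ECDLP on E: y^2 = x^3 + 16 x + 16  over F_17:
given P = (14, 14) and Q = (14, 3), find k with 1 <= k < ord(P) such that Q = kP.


Enumerate multiples of P until we hit Q = (14, 3):
  1P = (14, 14)
  2P = (4, 5)
  3P = (1, 13)
  4P = (1, 4)
  5P = (4, 12)
  6P = (14, 3)
Match found at i = 6.

k = 6


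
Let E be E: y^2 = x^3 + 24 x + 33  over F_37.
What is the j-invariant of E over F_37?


Delta = -16(4 a^3 + 27 b^2) mod 37 = 15
-1728 * (4 a)^3 = -1728 * (4*24)^3 mod 37 = 23
j = 23 * 15^(-1) mod 37 = 4

j = 4 (mod 37)


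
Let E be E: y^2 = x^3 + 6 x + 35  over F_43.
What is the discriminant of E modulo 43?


4 a^3 + 27 b^2 = 4*6^3 + 27*35^2 = 864 + 33075 = 33939
Delta = -16 * (33939) = -543024
Delta mod 43 = 23

Delta = 23 (mod 43)


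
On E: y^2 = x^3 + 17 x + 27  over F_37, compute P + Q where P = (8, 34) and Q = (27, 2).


P != Q, so use the chord formula.
s = (y2 - y1) / (x2 - x1) = (5) / (19) mod 37 = 10
x3 = s^2 - x1 - x2 mod 37 = 10^2 - 8 - 27 = 28
y3 = s (x1 - x3) - y1 mod 37 = 10 * (8 - 28) - 34 = 25

P + Q = (28, 25)


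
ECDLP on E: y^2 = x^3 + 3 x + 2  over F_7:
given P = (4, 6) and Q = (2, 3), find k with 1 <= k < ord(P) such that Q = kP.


Enumerate multiples of P until we hit Q = (2, 3):
  1P = (4, 6)
  2P = (0, 4)
  3P = (5, 4)
  4P = (2, 4)
  5P = (2, 3)
Match found at i = 5.

k = 5


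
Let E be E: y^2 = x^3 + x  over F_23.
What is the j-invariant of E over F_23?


Delta = -16(4 a^3 + 27 b^2) mod 23 = 5
-1728 * (4 a)^3 = -1728 * (4*1)^3 mod 23 = 15
j = 15 * 5^(-1) mod 23 = 3

j = 3 (mod 23)


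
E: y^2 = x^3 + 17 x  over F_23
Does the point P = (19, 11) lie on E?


Check whether y^2 = x^3 + 17 x + 0 (mod 23) for (x, y) = (19, 11).
LHS: y^2 = 11^2 mod 23 = 6
RHS: x^3 + 17 x + 0 = 19^3 + 17*19 + 0 mod 23 = 6
LHS = RHS

Yes, on the curve


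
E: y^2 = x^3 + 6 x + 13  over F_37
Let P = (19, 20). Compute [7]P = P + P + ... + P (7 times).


k = 7 = 111_2 (binary, LSB first: 111)
Double-and-add from P = (19, 20):
  bit 0 = 1: acc = O + (19, 20) = (19, 20)
  bit 1 = 1: acc = (19, 20) + (11, 35) = (3, 24)
  bit 2 = 1: acc = (3, 24) + (22, 27) = (11, 2)

7P = (11, 2)


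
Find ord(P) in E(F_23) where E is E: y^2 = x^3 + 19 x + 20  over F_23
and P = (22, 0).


Compute successive multiples of P until we hit O:
  1P = (22, 0)
  2P = O

ord(P) = 2
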